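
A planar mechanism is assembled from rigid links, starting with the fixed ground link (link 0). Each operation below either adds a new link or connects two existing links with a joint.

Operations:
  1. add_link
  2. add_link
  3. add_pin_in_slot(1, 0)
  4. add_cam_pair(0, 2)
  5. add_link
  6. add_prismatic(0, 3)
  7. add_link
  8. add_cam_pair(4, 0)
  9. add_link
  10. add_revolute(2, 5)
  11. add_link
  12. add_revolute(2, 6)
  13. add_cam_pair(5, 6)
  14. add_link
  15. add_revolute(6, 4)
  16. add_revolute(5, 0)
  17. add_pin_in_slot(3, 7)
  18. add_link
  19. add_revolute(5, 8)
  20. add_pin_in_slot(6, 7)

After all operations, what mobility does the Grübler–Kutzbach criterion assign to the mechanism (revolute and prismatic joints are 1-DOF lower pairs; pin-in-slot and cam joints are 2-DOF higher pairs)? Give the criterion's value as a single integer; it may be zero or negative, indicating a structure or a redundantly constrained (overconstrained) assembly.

M = 6

link 0 = ground. State L|J1|J2 = 1|0|0
+link1  2|0|0
+link2  3|0|0
PS(1,0) f=2→J2  3|0|1
C(0,2) f=2→J2  3|0|2
+link3  4|0|2
P(0,3) f=1→J1  4|1|2
+link4  5|1|2
C(4,0) f=2→J2  5|1|3
+link5  6|1|3
R(2,5) f=1→J1  6|2|3
+link6  7|2|3
R(2,6) f=1→J1  7|3|3
C(5,6) f=2→J2  7|3|4
+link7  8|3|4
R(6,4) f=1→J1  8|4|4
R(5,0) f=1→J1  8|5|4
PS(3,7) f=2→J2  8|5|5
+link8  9|5|5
R(5,8) f=1→J1  9|6|5
PS(6,7) f=2→J2  9|6|6
M = 3(9−1)−2·6−6 = 24−12−6 = 6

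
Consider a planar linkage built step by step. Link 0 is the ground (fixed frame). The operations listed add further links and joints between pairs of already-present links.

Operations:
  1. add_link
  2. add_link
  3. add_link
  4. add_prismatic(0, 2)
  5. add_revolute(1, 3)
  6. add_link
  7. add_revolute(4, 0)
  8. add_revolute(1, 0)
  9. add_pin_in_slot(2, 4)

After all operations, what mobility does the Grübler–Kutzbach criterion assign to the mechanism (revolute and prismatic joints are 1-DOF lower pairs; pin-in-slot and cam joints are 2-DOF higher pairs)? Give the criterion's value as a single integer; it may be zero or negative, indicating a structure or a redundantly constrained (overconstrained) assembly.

(L,J1,J2)=(1,0,0); link0 fixed
link1: (2,0,0)
link2: (3,0,0)
link3: (4,0,0)
P 0-2 [J1]: (4,1,0)
R 1-3 [J1]: (4,2,0)
link4: (5,2,0)
R 4-0 [J1]: (5,3,0)
R 1-0 [J1]: (5,4,0)
PS 2-4 [J2]: (5,4,1)
Grübler: 3·4 − 2·4 − 1 = 3

M = 3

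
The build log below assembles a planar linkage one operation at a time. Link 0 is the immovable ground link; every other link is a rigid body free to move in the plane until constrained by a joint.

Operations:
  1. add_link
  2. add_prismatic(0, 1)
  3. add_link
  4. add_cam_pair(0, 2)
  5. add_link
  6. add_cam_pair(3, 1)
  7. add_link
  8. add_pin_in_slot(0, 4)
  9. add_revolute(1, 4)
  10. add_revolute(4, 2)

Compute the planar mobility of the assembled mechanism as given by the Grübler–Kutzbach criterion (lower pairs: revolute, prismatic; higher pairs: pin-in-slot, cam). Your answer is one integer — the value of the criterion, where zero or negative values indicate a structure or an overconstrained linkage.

ground; <1,0,0>
#1 <2,0,0>
P:0↔1 J1 <2,1,0>
#2 <3,1,0>
C:0↔2 J2 <3,1,1>
#3 <4,1,1>
C:3↔1 J2 <4,1,2>
#4 <5,1,2>
PS:0↔4 J2 <5,1,3>
R:1↔4 J1 <5,2,3>
R:4↔2 J1 <5,3,3>
3×4 − 2×3 − 1×3 = 3

M = 3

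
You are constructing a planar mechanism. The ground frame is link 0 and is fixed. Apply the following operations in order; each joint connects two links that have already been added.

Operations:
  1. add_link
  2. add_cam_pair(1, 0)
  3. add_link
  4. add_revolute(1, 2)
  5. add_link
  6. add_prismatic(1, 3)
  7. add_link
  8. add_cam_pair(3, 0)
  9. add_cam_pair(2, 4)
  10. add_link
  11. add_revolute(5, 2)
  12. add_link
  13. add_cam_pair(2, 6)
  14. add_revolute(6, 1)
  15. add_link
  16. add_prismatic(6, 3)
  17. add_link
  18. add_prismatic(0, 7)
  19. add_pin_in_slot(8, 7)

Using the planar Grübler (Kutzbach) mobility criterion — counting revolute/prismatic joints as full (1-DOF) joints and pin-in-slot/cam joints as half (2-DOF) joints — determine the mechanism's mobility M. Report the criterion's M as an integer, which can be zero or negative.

link 0 = ground. State L|J1|J2 = 1|0|0
+link1  2|0|0
C(1,0) f=2→J2  2|0|1
+link2  3|0|1
R(1,2) f=1→J1  3|1|1
+link3  4|1|1
P(1,3) f=1→J1  4|2|1
+link4  5|2|1
C(3,0) f=2→J2  5|2|2
C(2,4) f=2→J2  5|2|3
+link5  6|2|3
R(5,2) f=1→J1  6|3|3
+link6  7|3|3
C(2,6) f=2→J2  7|3|4
R(6,1) f=1→J1  7|4|4
+link7  8|4|4
P(6,3) f=1→J1  8|5|4
+link8  9|5|4
P(0,7) f=1→J1  9|6|4
PS(8,7) f=2→J2  9|6|5
M = 3(9−1)−2·6−5 = 24−12−5 = 7

M = 7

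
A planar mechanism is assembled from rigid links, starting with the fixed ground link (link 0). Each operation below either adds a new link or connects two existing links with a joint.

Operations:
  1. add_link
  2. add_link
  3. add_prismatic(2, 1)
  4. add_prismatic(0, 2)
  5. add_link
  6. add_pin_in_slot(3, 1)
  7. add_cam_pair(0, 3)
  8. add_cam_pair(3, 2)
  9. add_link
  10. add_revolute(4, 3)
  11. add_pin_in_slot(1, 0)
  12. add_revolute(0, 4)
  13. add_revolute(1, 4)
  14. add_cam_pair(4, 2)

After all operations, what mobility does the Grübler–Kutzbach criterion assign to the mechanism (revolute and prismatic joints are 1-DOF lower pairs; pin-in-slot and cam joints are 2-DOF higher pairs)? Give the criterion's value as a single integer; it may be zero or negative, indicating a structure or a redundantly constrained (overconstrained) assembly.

M = -3

link 0 = ground. State L|J1|J2 = 1|0|0
+link1  2|0|0
+link2  3|0|0
P(2,1) f=1→J1  3|1|0
P(0,2) f=1→J1  3|2|0
+link3  4|2|0
PS(3,1) f=2→J2  4|2|1
C(0,3) f=2→J2  4|2|2
C(3,2) f=2→J2  4|2|3
+link4  5|2|3
R(4,3) f=1→J1  5|3|3
PS(1,0) f=2→J2  5|3|4
R(0,4) f=1→J1  5|4|4
R(1,4) f=1→J1  5|5|4
C(4,2) f=2→J2  5|5|5
M = 3(5−1)−2·5−5 = 12−10−5 = -3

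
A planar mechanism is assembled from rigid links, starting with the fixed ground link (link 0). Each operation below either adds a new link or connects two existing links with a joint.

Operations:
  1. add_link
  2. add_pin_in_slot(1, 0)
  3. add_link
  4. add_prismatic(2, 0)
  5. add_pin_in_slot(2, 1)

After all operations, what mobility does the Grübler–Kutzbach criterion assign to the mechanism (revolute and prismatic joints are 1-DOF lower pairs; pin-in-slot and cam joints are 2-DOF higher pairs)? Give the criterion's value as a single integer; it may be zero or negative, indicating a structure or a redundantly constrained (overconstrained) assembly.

L=1 J1=0 J2=0
add link → L=2 J1=0 J2=0
PS@1,0 dof=2 J2 → L=2 J1=0 J2=1
add link → L=3 J1=0 J2=1
P@2,0 dof=1 J1 → L=3 J1=1 J2=1
PS@2,1 dof=2 J2 → L=3 J1=1 J2=2
M=3(L−1)−2J1−J2=3·2−2·1−2=2

M = 2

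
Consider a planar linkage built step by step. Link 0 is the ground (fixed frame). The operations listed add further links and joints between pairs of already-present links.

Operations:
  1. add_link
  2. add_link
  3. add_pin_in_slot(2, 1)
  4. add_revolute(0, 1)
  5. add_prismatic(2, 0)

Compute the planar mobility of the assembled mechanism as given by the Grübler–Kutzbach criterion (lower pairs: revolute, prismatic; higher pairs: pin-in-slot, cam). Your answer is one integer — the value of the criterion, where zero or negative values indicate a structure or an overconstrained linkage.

M = 1

(L,J1,J2)=(1,0,0); link0 fixed
link1: (2,0,0)
link2: (3,0,0)
PS 2-1 [J2]: (3,0,1)
R 0-1 [J1]: (3,1,1)
P 2-0 [J1]: (3,2,1)
Grübler: 3·2 − 2·2 − 1 = 1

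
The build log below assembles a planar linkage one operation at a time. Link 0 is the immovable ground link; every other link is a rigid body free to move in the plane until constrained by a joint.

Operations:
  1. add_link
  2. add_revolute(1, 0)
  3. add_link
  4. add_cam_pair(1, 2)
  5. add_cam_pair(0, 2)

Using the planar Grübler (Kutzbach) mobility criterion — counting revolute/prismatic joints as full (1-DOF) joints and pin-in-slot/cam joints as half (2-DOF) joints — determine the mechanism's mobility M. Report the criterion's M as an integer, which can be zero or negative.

M = 2

ground; <1,0,0>
#1 <2,0,0>
R:1↔0 J1 <2,1,0>
#2 <3,1,0>
C:1↔2 J2 <3,1,1>
C:0↔2 J2 <3,1,2>
3×2 − 2×1 − 1×2 = 2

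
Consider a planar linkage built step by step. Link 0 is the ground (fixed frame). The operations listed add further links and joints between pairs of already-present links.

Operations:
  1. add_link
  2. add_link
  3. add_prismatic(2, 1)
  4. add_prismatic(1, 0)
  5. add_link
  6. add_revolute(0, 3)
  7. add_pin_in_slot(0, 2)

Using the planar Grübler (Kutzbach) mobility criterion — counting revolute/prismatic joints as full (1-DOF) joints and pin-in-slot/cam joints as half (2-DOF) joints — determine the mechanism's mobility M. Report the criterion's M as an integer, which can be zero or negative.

M = 2

(L,J1,J2)=(1,0,0); link0 fixed
link1: (2,0,0)
link2: (3,0,0)
P 2-1 [J1]: (3,1,0)
P 1-0 [J1]: (3,2,0)
link3: (4,2,0)
R 0-3 [J1]: (4,3,0)
PS 0-2 [J2]: (4,3,1)
Grübler: 3·3 − 2·3 − 1 = 2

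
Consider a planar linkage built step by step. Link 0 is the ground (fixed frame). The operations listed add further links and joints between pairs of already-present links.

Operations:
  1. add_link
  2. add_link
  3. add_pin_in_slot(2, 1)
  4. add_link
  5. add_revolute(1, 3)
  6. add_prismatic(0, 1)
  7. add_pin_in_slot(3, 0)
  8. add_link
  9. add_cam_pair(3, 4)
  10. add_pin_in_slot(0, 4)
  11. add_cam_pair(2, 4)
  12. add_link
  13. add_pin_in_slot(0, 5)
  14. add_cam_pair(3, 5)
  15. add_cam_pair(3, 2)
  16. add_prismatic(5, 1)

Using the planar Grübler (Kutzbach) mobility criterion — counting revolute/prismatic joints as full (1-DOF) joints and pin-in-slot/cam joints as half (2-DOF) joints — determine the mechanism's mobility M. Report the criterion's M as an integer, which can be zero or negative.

link 0 = ground. State L|J1|J2 = 1|0|0
+link1  2|0|0
+link2  3|0|0
PS(2,1) f=2→J2  3|0|1
+link3  4|0|1
R(1,3) f=1→J1  4|1|1
P(0,1) f=1→J1  4|2|1
PS(3,0) f=2→J2  4|2|2
+link4  5|2|2
C(3,4) f=2→J2  5|2|3
PS(0,4) f=2→J2  5|2|4
C(2,4) f=2→J2  5|2|5
+link5  6|2|5
PS(0,5) f=2→J2  6|2|6
C(3,5) f=2→J2  6|2|7
C(3,2) f=2→J2  6|2|8
P(5,1) f=1→J1  6|3|8
M = 3(6−1)−2·3−8 = 15−6−8 = 1

M = 1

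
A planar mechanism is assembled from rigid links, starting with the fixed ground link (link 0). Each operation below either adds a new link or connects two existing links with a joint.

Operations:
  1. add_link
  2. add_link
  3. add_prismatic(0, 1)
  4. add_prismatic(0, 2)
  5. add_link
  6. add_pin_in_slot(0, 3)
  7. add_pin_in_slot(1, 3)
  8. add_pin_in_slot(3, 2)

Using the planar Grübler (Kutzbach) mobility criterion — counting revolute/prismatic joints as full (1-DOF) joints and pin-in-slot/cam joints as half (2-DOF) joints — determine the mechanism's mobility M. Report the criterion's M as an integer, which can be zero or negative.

[1;0;0] (link 0 is ground)
L+ [2;0;0]
L+ [3;0;0]
P(0,1)∈J1 [3;1;0]
P(0,2)∈J1 [3;2;0]
L+ [4;2;0]
PS(0,3)∈J2 [4;2;1]
PS(1,3)∈J2 [4;2;2]
PS(3,2)∈J2 [4;2;3]
mobility = 9 − 4 − 3 = 2

M = 2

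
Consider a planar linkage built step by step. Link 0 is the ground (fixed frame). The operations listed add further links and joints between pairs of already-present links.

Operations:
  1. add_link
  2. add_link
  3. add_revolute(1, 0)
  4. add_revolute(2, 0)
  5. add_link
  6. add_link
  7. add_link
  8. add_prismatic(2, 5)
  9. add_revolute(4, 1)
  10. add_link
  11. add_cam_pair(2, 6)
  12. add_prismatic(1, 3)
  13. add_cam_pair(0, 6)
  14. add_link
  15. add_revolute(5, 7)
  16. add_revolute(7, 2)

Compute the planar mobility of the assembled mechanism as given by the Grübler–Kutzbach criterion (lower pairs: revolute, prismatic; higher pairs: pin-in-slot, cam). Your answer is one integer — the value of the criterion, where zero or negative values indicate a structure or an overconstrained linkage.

[1;0;0] (link 0 is ground)
L+ [2;0;0]
L+ [3;0;0]
R(1,0)∈J1 [3;1;0]
R(2,0)∈J1 [3;2;0]
L+ [4;2;0]
L+ [5;2;0]
L+ [6;2;0]
P(2,5)∈J1 [6;3;0]
R(4,1)∈J1 [6;4;0]
L+ [7;4;0]
C(2,6)∈J2 [7;4;1]
P(1,3)∈J1 [7;5;1]
C(0,6)∈J2 [7;5;2]
L+ [8;5;2]
R(5,7)∈J1 [8;6;2]
R(7,2)∈J1 [8;7;2]
mobility = 21 − 14 − 2 = 5

M = 5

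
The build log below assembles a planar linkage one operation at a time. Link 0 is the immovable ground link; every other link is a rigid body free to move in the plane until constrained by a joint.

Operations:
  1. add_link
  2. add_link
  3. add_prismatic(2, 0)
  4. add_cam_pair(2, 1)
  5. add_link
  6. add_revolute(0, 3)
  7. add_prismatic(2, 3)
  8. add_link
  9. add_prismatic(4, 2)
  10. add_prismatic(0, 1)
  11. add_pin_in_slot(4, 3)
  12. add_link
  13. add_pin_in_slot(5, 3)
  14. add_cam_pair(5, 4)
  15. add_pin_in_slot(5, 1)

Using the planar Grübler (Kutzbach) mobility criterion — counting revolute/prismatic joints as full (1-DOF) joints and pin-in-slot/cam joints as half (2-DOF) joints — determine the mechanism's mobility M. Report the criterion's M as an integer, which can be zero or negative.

M = 0

ground; <1,0,0>
#1 <2,0,0>
#2 <3,0,0>
P:2↔0 J1 <3,1,0>
C:2↔1 J2 <3,1,1>
#3 <4,1,1>
R:0↔3 J1 <4,2,1>
P:2↔3 J1 <4,3,1>
#4 <5,3,1>
P:4↔2 J1 <5,4,1>
P:0↔1 J1 <5,5,1>
PS:4↔3 J2 <5,5,2>
#5 <6,5,2>
PS:5↔3 J2 <6,5,3>
C:5↔4 J2 <6,5,4>
PS:5↔1 J2 <6,5,5>
3×5 − 2×5 − 1×5 = 0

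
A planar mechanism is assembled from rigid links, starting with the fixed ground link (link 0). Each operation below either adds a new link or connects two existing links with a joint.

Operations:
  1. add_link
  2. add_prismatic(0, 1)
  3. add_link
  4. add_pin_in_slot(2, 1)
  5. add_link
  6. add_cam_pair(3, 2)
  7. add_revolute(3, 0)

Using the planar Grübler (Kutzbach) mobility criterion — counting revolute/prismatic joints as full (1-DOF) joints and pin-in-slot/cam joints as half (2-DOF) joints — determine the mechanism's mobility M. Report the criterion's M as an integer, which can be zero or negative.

(L,J1,J2)=(1,0,0); link0 fixed
link1: (2,0,0)
P 0-1 [J1]: (2,1,0)
link2: (3,1,0)
PS 2-1 [J2]: (3,1,1)
link3: (4,1,1)
C 3-2 [J2]: (4,1,2)
R 3-0 [J1]: (4,2,2)
Grübler: 3·3 − 2·2 − 2 = 3

M = 3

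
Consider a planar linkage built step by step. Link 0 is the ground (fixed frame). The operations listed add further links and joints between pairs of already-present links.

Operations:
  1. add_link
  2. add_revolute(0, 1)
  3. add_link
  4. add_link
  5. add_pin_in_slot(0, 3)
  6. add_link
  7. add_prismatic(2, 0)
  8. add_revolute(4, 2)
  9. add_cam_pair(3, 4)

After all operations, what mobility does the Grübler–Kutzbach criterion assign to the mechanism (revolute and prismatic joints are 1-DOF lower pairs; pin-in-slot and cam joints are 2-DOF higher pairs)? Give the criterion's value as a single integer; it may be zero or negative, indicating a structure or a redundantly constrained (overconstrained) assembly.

M = 4

link 0 = ground. State L|J1|J2 = 1|0|0
+link1  2|0|0
R(0,1) f=1→J1  2|1|0
+link2  3|1|0
+link3  4|1|0
PS(0,3) f=2→J2  4|1|1
+link4  5|1|1
P(2,0) f=1→J1  5|2|1
R(4,2) f=1→J1  5|3|1
C(3,4) f=2→J2  5|3|2
M = 3(5−1)−2·3−2 = 12−6−2 = 4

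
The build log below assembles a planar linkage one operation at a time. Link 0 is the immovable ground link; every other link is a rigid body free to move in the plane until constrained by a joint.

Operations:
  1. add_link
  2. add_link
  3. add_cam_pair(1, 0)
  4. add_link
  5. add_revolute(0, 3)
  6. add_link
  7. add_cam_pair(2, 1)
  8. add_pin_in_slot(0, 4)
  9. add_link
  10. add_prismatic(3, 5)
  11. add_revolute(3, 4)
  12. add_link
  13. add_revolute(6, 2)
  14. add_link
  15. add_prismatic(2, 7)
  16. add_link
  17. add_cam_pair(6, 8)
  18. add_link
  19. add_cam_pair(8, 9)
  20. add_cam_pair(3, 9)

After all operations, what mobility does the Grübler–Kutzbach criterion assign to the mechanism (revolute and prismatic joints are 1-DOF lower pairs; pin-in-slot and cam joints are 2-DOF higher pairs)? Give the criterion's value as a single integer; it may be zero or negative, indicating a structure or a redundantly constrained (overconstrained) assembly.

link 0 = ground. State L|J1|J2 = 1|0|0
+link1  2|0|0
+link2  3|0|0
C(1,0) f=2→J2  3|0|1
+link3  4|0|1
R(0,3) f=1→J1  4|1|1
+link4  5|1|1
C(2,1) f=2→J2  5|1|2
PS(0,4) f=2→J2  5|1|3
+link5  6|1|3
P(3,5) f=1→J1  6|2|3
R(3,4) f=1→J1  6|3|3
+link6  7|3|3
R(6,2) f=1→J1  7|4|3
+link7  8|4|3
P(2,7) f=1→J1  8|5|3
+link8  9|5|3
C(6,8) f=2→J2  9|5|4
+link9  10|5|4
C(8,9) f=2→J2  10|5|5
C(3,9) f=2→J2  10|5|6
M = 3(10−1)−2·5−6 = 27−10−6 = 11

M = 11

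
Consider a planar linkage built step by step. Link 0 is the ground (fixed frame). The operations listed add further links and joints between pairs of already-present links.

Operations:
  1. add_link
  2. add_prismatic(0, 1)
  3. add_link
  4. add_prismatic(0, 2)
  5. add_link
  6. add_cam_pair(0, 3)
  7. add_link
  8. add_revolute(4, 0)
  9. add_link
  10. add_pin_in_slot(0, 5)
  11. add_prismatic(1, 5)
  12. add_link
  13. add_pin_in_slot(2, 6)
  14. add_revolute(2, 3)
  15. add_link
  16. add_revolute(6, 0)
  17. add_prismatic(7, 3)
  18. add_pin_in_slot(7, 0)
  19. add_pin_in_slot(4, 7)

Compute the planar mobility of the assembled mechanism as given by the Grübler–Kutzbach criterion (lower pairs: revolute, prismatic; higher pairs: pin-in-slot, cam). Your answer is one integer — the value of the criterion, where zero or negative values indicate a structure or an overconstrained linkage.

[1;0;0] (link 0 is ground)
L+ [2;0;0]
P(0,1)∈J1 [2;1;0]
L+ [3;1;0]
P(0,2)∈J1 [3;2;0]
L+ [4;2;0]
C(0,3)∈J2 [4;2;1]
L+ [5;2;1]
R(4,0)∈J1 [5;3;1]
L+ [6;3;1]
PS(0,5)∈J2 [6;3;2]
P(1,5)∈J1 [6;4;2]
L+ [7;4;2]
PS(2,6)∈J2 [7;4;3]
R(2,3)∈J1 [7;5;3]
L+ [8;5;3]
R(6,0)∈J1 [8;6;3]
P(7,3)∈J1 [8;7;3]
PS(7,0)∈J2 [8;7;4]
PS(4,7)∈J2 [8;7;5]
mobility = 21 − 14 − 5 = 2

M = 2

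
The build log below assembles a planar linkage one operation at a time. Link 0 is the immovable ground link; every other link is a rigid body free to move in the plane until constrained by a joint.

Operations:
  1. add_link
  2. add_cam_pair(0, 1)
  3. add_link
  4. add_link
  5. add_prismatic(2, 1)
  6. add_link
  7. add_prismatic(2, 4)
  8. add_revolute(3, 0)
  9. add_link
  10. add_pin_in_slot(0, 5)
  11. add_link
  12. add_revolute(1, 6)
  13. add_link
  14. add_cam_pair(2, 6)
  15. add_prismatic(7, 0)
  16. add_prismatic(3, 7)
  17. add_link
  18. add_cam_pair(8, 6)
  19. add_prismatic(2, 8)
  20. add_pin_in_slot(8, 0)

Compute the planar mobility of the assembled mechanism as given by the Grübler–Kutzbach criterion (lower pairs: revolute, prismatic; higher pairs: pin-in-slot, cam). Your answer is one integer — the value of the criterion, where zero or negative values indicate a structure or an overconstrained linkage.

M = 5

[1;0;0] (link 0 is ground)
L+ [2;0;0]
C(0,1)∈J2 [2;0;1]
L+ [3;0;1]
L+ [4;0;1]
P(2,1)∈J1 [4;1;1]
L+ [5;1;1]
P(2,4)∈J1 [5;2;1]
R(3,0)∈J1 [5;3;1]
L+ [6;3;1]
PS(0,5)∈J2 [6;3;2]
L+ [7;3;2]
R(1,6)∈J1 [7;4;2]
L+ [8;4;2]
C(2,6)∈J2 [8;4;3]
P(7,0)∈J1 [8;5;3]
P(3,7)∈J1 [8;6;3]
L+ [9;6;3]
C(8,6)∈J2 [9;6;4]
P(2,8)∈J1 [9;7;4]
PS(8,0)∈J2 [9;7;5]
mobility = 24 − 14 − 5 = 5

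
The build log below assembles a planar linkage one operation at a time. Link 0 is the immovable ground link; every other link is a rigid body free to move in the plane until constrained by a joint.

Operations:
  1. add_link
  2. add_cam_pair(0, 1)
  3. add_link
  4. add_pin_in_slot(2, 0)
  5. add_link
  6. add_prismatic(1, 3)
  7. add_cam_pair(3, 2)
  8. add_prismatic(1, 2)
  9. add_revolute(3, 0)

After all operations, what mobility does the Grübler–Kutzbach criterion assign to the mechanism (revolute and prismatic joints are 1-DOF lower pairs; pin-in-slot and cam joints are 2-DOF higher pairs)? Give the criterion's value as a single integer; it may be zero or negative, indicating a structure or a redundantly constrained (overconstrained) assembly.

M = 0

ground; <1,0,0>
#1 <2,0,0>
C:0↔1 J2 <2,0,1>
#2 <3,0,1>
PS:2↔0 J2 <3,0,2>
#3 <4,0,2>
P:1↔3 J1 <4,1,2>
C:3↔2 J2 <4,1,3>
P:1↔2 J1 <4,2,3>
R:3↔0 J1 <4,3,3>
3×3 − 2×3 − 1×3 = 0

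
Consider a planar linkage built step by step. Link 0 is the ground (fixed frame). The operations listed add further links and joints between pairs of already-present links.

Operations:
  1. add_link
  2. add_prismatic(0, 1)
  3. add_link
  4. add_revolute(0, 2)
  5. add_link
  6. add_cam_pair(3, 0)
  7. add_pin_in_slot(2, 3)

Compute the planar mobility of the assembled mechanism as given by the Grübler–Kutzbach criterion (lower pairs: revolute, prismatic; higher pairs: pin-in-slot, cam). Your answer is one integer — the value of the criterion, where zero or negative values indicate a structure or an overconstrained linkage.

link 0 = ground. State L|J1|J2 = 1|0|0
+link1  2|0|0
P(0,1) f=1→J1  2|1|0
+link2  3|1|0
R(0,2) f=1→J1  3|2|0
+link3  4|2|0
C(3,0) f=2→J2  4|2|1
PS(2,3) f=2→J2  4|2|2
M = 3(4−1)−2·2−2 = 9−4−2 = 3

M = 3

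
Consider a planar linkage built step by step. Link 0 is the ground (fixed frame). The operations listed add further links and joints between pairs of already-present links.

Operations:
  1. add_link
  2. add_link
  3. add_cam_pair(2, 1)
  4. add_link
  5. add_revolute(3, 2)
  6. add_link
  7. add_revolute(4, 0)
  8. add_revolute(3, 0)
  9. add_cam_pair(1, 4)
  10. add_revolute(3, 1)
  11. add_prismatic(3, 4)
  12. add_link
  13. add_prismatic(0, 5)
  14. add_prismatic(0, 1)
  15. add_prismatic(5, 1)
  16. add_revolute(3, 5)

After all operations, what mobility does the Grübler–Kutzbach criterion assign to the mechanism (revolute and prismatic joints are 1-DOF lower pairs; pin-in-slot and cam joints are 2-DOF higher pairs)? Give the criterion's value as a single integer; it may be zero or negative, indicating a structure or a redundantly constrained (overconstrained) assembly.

L=1 J1=0 J2=0
add link → L=2 J1=0 J2=0
add link → L=3 J1=0 J2=0
C@2,1 dof=2 J2 → L=3 J1=0 J2=1
add link → L=4 J1=0 J2=1
R@3,2 dof=1 J1 → L=4 J1=1 J2=1
add link → L=5 J1=1 J2=1
R@4,0 dof=1 J1 → L=5 J1=2 J2=1
R@3,0 dof=1 J1 → L=5 J1=3 J2=1
C@1,4 dof=2 J2 → L=5 J1=3 J2=2
R@3,1 dof=1 J1 → L=5 J1=4 J2=2
P@3,4 dof=1 J1 → L=5 J1=5 J2=2
add link → L=6 J1=5 J2=2
P@0,5 dof=1 J1 → L=6 J1=6 J2=2
P@0,1 dof=1 J1 → L=6 J1=7 J2=2
P@5,1 dof=1 J1 → L=6 J1=8 J2=2
R@3,5 dof=1 J1 → L=6 J1=9 J2=2
M=3(L−1)−2J1−J2=3·5−2·9−2=-5

M = -5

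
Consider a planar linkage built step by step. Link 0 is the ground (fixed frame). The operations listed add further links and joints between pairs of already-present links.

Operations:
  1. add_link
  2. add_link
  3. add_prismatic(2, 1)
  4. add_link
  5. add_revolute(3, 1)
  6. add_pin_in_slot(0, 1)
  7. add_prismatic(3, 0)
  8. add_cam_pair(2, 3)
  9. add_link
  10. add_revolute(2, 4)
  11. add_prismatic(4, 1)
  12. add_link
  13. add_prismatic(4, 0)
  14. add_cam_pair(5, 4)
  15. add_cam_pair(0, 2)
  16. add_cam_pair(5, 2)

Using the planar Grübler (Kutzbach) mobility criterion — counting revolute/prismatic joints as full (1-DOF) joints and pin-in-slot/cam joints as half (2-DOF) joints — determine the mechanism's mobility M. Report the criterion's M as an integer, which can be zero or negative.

M = -2

ground; <1,0,0>
#1 <2,0,0>
#2 <3,0,0>
P:2↔1 J1 <3,1,0>
#3 <4,1,0>
R:3↔1 J1 <4,2,0>
PS:0↔1 J2 <4,2,1>
P:3↔0 J1 <4,3,1>
C:2↔3 J2 <4,3,2>
#4 <5,3,2>
R:2↔4 J1 <5,4,2>
P:4↔1 J1 <5,5,2>
#5 <6,5,2>
P:4↔0 J1 <6,6,2>
C:5↔4 J2 <6,6,3>
C:0↔2 J2 <6,6,4>
C:5↔2 J2 <6,6,5>
3×5 − 2×6 − 1×5 = -2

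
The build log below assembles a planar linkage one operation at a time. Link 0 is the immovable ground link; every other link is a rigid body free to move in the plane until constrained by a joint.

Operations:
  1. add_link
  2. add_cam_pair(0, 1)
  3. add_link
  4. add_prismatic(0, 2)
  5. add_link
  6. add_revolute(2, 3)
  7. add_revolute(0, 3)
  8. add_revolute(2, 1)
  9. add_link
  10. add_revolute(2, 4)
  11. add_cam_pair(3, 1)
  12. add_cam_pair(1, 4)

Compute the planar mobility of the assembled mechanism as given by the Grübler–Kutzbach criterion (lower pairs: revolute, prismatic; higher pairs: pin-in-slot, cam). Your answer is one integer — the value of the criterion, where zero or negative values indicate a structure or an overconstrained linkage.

[1;0;0] (link 0 is ground)
L+ [2;0;0]
C(0,1)∈J2 [2;0;1]
L+ [3;0;1]
P(0,2)∈J1 [3;1;1]
L+ [4;1;1]
R(2,3)∈J1 [4;2;1]
R(0,3)∈J1 [4;3;1]
R(2,1)∈J1 [4;4;1]
L+ [5;4;1]
R(2,4)∈J1 [5;5;1]
C(3,1)∈J2 [5;5;2]
C(1,4)∈J2 [5;5;3]
mobility = 12 − 10 − 3 = -1

M = -1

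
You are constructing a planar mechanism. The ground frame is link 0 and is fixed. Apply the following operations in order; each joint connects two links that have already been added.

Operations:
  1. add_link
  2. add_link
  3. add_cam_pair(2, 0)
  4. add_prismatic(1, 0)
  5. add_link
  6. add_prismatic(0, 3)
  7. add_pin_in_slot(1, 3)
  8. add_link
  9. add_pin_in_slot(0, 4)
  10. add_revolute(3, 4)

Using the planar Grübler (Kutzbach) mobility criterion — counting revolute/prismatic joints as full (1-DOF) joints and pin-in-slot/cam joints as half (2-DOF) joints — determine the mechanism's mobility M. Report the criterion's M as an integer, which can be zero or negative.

(L,J1,J2)=(1,0,0); link0 fixed
link1: (2,0,0)
link2: (3,0,0)
C 2-0 [J2]: (3,0,1)
P 1-0 [J1]: (3,1,1)
link3: (4,1,1)
P 0-3 [J1]: (4,2,1)
PS 1-3 [J2]: (4,2,2)
link4: (5,2,2)
PS 0-4 [J2]: (5,2,3)
R 3-4 [J1]: (5,3,3)
Grübler: 3·4 − 2·3 − 3 = 3

M = 3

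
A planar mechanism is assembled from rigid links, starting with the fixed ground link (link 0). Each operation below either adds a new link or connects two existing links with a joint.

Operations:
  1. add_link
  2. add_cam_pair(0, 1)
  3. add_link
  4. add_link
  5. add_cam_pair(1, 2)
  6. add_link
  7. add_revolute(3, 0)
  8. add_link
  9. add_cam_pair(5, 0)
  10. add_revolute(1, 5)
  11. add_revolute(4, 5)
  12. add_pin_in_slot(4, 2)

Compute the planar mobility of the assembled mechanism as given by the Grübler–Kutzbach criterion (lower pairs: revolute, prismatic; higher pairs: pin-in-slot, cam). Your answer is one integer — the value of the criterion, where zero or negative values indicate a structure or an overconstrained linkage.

M = 5

L=1 J1=0 J2=0
add link → L=2 J1=0 J2=0
C@0,1 dof=2 J2 → L=2 J1=0 J2=1
add link → L=3 J1=0 J2=1
add link → L=4 J1=0 J2=1
C@1,2 dof=2 J2 → L=4 J1=0 J2=2
add link → L=5 J1=0 J2=2
R@3,0 dof=1 J1 → L=5 J1=1 J2=2
add link → L=6 J1=1 J2=2
C@5,0 dof=2 J2 → L=6 J1=1 J2=3
R@1,5 dof=1 J1 → L=6 J1=2 J2=3
R@4,5 dof=1 J1 → L=6 J1=3 J2=3
PS@4,2 dof=2 J2 → L=6 J1=3 J2=4
M=3(L−1)−2J1−J2=3·5−2·3−4=5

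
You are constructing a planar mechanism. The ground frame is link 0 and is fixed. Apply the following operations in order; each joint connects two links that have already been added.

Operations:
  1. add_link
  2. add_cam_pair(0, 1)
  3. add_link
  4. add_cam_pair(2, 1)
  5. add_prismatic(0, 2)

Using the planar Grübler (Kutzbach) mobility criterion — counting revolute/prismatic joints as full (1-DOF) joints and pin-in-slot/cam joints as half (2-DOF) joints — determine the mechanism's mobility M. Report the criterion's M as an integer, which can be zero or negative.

link 0 = ground. State L|J1|J2 = 1|0|0
+link1  2|0|0
C(0,1) f=2→J2  2|0|1
+link2  3|0|1
C(2,1) f=2→J2  3|0|2
P(0,2) f=1→J1  3|1|2
M = 3(3−1)−2·1−2 = 6−2−2 = 2

M = 2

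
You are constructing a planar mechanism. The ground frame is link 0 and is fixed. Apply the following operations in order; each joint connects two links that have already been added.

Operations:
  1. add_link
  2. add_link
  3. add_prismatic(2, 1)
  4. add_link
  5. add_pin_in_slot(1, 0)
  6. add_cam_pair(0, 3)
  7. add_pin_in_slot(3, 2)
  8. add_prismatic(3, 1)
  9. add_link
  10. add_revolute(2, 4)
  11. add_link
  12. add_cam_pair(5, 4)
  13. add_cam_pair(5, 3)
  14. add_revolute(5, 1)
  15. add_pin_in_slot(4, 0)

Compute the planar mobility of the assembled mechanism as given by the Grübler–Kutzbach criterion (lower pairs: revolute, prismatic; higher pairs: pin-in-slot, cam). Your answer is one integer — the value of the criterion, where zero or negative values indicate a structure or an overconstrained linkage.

M = 1

ground; <1,0,0>
#1 <2,0,0>
#2 <3,0,0>
P:2↔1 J1 <3,1,0>
#3 <4,1,0>
PS:1↔0 J2 <4,1,1>
C:0↔3 J2 <4,1,2>
PS:3↔2 J2 <4,1,3>
P:3↔1 J1 <4,2,3>
#4 <5,2,3>
R:2↔4 J1 <5,3,3>
#5 <6,3,3>
C:5↔4 J2 <6,3,4>
C:5↔3 J2 <6,3,5>
R:5↔1 J1 <6,4,5>
PS:4↔0 J2 <6,4,6>
3×5 − 2×4 − 1×6 = 1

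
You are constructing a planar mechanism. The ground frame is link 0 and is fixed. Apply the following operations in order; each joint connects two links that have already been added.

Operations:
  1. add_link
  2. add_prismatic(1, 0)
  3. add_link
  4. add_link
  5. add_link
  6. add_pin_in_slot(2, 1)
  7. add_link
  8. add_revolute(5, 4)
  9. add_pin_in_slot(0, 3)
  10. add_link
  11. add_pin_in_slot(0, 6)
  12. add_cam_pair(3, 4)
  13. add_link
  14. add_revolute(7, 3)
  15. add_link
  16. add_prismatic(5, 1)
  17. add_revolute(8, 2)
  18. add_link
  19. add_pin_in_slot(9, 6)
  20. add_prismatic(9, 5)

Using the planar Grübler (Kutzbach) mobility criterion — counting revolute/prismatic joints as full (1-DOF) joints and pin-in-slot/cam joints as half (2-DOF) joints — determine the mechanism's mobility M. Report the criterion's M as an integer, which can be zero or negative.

M = 10

ground; <1,0,0>
#1 <2,0,0>
P:1↔0 J1 <2,1,0>
#2 <3,1,0>
#3 <4,1,0>
#4 <5,1,0>
PS:2↔1 J2 <5,1,1>
#5 <6,1,1>
R:5↔4 J1 <6,2,1>
PS:0↔3 J2 <6,2,2>
#6 <7,2,2>
PS:0↔6 J2 <7,2,3>
C:3↔4 J2 <7,2,4>
#7 <8,2,4>
R:7↔3 J1 <8,3,4>
#8 <9,3,4>
P:5↔1 J1 <9,4,4>
R:8↔2 J1 <9,5,4>
#9 <10,5,4>
PS:9↔6 J2 <10,5,5>
P:9↔5 J1 <10,6,5>
3×9 − 2×6 − 1×5 = 10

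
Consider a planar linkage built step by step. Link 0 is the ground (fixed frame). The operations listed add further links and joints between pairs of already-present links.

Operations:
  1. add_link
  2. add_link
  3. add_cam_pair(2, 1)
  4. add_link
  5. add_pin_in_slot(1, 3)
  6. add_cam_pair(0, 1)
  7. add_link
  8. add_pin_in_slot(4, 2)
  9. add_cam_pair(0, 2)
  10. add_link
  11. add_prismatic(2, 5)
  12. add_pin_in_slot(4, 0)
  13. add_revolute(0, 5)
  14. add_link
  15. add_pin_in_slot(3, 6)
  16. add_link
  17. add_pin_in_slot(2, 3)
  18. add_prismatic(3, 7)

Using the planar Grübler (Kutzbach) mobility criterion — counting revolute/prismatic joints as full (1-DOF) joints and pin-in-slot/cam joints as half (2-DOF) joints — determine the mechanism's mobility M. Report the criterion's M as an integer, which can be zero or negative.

M = 7

(L,J1,J2)=(1,0,0); link0 fixed
link1: (2,0,0)
link2: (3,0,0)
C 2-1 [J2]: (3,0,1)
link3: (4,0,1)
PS 1-3 [J2]: (4,0,2)
C 0-1 [J2]: (4,0,3)
link4: (5,0,3)
PS 4-2 [J2]: (5,0,4)
C 0-2 [J2]: (5,0,5)
link5: (6,0,5)
P 2-5 [J1]: (6,1,5)
PS 4-0 [J2]: (6,1,6)
R 0-5 [J1]: (6,2,6)
link6: (7,2,6)
PS 3-6 [J2]: (7,2,7)
link7: (8,2,7)
PS 2-3 [J2]: (8,2,8)
P 3-7 [J1]: (8,3,8)
Grübler: 3·7 − 2·3 − 8 = 7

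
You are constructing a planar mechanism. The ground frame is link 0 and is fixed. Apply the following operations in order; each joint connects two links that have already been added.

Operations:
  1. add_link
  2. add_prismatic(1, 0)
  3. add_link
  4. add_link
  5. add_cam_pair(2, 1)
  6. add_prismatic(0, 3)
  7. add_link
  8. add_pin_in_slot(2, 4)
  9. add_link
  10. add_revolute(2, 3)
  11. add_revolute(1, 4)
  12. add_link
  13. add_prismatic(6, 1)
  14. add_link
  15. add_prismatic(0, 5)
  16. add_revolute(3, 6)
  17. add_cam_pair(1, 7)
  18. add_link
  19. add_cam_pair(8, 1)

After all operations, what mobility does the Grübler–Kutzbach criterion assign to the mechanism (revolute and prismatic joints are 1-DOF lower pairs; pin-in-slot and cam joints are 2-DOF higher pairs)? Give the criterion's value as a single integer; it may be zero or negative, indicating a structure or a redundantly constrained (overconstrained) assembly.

M = 6

link 0 = ground. State L|J1|J2 = 1|0|0
+link1  2|0|0
P(1,0) f=1→J1  2|1|0
+link2  3|1|0
+link3  4|1|0
C(2,1) f=2→J2  4|1|1
P(0,3) f=1→J1  4|2|1
+link4  5|2|1
PS(2,4) f=2→J2  5|2|2
+link5  6|2|2
R(2,3) f=1→J1  6|3|2
R(1,4) f=1→J1  6|4|2
+link6  7|4|2
P(6,1) f=1→J1  7|5|2
+link7  8|5|2
P(0,5) f=1→J1  8|6|2
R(3,6) f=1→J1  8|7|2
C(1,7) f=2→J2  8|7|3
+link8  9|7|3
C(8,1) f=2→J2  9|7|4
M = 3(9−1)−2·7−4 = 24−14−4 = 6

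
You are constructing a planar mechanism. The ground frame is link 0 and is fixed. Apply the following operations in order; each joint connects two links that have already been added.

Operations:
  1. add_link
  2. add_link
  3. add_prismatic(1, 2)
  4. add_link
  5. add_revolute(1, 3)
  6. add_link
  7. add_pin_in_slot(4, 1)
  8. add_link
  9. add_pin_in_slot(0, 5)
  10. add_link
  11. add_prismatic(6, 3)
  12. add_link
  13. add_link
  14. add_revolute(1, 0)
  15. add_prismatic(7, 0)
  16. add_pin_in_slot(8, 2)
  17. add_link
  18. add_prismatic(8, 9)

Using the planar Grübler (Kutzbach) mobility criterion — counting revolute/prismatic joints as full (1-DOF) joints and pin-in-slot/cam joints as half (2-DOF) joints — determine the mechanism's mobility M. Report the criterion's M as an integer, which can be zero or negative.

M = 12

(L,J1,J2)=(1,0,0); link0 fixed
link1: (2,0,0)
link2: (3,0,0)
P 1-2 [J1]: (3,1,0)
link3: (4,1,0)
R 1-3 [J1]: (4,2,0)
link4: (5,2,0)
PS 4-1 [J2]: (5,2,1)
link5: (6,2,1)
PS 0-5 [J2]: (6,2,2)
link6: (7,2,2)
P 6-3 [J1]: (7,3,2)
link7: (8,3,2)
link8: (9,3,2)
R 1-0 [J1]: (9,4,2)
P 7-0 [J1]: (9,5,2)
PS 8-2 [J2]: (9,5,3)
link9: (10,5,3)
P 8-9 [J1]: (10,6,3)
Grübler: 3·9 − 2·6 − 3 = 12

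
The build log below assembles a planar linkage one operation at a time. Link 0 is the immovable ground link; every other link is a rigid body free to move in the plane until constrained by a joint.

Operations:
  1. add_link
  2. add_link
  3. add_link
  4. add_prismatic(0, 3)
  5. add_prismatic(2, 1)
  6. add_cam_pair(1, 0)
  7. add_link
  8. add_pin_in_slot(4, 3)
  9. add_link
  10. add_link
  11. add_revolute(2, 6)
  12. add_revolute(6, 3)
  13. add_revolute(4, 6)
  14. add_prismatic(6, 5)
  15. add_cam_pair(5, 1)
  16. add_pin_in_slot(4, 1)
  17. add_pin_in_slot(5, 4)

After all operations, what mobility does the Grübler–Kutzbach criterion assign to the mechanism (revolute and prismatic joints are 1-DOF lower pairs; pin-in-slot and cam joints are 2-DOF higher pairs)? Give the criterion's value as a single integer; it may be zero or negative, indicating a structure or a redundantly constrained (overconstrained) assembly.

ground; <1,0,0>
#1 <2,0,0>
#2 <3,0,0>
#3 <4,0,0>
P:0↔3 J1 <4,1,0>
P:2↔1 J1 <4,2,0>
C:1↔0 J2 <4,2,1>
#4 <5,2,1>
PS:4↔3 J2 <5,2,2>
#5 <6,2,2>
#6 <7,2,2>
R:2↔6 J1 <7,3,2>
R:6↔3 J1 <7,4,2>
R:4↔6 J1 <7,5,2>
P:6↔5 J1 <7,6,2>
C:5↔1 J2 <7,6,3>
PS:4↔1 J2 <7,6,4>
PS:5↔4 J2 <7,6,5>
3×6 − 2×6 − 1×5 = 1

M = 1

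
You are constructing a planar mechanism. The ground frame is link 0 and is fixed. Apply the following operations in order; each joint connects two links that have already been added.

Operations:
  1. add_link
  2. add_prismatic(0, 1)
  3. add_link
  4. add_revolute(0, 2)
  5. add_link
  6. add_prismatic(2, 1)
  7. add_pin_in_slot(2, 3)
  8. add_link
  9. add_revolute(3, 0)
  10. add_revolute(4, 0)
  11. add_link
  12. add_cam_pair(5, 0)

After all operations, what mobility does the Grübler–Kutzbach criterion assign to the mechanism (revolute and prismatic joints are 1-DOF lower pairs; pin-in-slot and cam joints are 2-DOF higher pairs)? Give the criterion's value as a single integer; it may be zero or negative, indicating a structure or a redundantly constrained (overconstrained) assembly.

M = 3

ground; <1,0,0>
#1 <2,0,0>
P:0↔1 J1 <2,1,0>
#2 <3,1,0>
R:0↔2 J1 <3,2,0>
#3 <4,2,0>
P:2↔1 J1 <4,3,0>
PS:2↔3 J2 <4,3,1>
#4 <5,3,1>
R:3↔0 J1 <5,4,1>
R:4↔0 J1 <5,5,1>
#5 <6,5,1>
C:5↔0 J2 <6,5,2>
3×5 − 2×5 − 1×2 = 3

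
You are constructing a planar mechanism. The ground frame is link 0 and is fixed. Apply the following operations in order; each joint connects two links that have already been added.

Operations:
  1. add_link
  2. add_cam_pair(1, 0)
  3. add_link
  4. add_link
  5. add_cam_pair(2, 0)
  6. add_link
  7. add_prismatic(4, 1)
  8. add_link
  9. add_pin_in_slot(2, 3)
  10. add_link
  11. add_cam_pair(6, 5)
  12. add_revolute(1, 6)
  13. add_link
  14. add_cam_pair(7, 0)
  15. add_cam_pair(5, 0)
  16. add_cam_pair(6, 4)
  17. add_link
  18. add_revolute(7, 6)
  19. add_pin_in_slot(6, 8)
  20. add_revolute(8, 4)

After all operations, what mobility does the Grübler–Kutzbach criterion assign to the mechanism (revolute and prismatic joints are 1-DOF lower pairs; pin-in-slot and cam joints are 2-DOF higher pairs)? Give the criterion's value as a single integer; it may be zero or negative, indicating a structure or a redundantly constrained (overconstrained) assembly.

M = 8

link 0 = ground. State L|J1|J2 = 1|0|0
+link1  2|0|0
C(1,0) f=2→J2  2|0|1
+link2  3|0|1
+link3  4|0|1
C(2,0) f=2→J2  4|0|2
+link4  5|0|2
P(4,1) f=1→J1  5|1|2
+link5  6|1|2
PS(2,3) f=2→J2  6|1|3
+link6  7|1|3
C(6,5) f=2→J2  7|1|4
R(1,6) f=1→J1  7|2|4
+link7  8|2|4
C(7,0) f=2→J2  8|2|5
C(5,0) f=2→J2  8|2|6
C(6,4) f=2→J2  8|2|7
+link8  9|2|7
R(7,6) f=1→J1  9|3|7
PS(6,8) f=2→J2  9|3|8
R(8,4) f=1→J1  9|4|8
M = 3(9−1)−2·4−8 = 24−8−8 = 8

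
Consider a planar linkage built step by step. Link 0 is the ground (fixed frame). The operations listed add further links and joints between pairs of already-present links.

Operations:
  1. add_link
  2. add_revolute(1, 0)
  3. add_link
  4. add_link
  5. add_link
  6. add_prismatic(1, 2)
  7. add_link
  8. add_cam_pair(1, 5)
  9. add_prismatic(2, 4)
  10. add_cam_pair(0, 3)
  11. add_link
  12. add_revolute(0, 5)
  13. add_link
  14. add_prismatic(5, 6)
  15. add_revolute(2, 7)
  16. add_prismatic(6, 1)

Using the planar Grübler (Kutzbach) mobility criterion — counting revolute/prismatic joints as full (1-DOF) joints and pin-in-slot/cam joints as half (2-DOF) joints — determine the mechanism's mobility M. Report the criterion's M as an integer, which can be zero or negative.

M = 5

(L,J1,J2)=(1,0,0); link0 fixed
link1: (2,0,0)
R 1-0 [J1]: (2,1,0)
link2: (3,1,0)
link3: (4,1,0)
link4: (5,1,0)
P 1-2 [J1]: (5,2,0)
link5: (6,2,0)
C 1-5 [J2]: (6,2,1)
P 2-4 [J1]: (6,3,1)
C 0-3 [J2]: (6,3,2)
link6: (7,3,2)
R 0-5 [J1]: (7,4,2)
link7: (8,4,2)
P 5-6 [J1]: (8,5,2)
R 2-7 [J1]: (8,6,2)
P 6-1 [J1]: (8,7,2)
Grübler: 3·7 − 2·7 − 2 = 5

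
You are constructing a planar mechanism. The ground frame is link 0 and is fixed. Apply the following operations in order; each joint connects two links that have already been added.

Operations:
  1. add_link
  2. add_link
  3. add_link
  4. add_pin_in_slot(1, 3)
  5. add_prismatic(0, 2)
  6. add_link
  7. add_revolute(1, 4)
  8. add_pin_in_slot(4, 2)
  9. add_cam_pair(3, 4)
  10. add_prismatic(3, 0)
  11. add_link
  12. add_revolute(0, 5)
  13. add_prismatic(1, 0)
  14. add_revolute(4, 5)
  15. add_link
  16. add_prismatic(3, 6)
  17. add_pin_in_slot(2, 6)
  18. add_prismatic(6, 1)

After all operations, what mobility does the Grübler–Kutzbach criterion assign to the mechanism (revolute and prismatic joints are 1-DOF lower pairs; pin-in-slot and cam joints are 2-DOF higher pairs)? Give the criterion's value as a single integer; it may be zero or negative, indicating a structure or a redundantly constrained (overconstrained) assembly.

L=1 J1=0 J2=0
add link → L=2 J1=0 J2=0
add link → L=3 J1=0 J2=0
add link → L=4 J1=0 J2=0
PS@1,3 dof=2 J2 → L=4 J1=0 J2=1
P@0,2 dof=1 J1 → L=4 J1=1 J2=1
add link → L=5 J1=1 J2=1
R@1,4 dof=1 J1 → L=5 J1=2 J2=1
PS@4,2 dof=2 J2 → L=5 J1=2 J2=2
C@3,4 dof=2 J2 → L=5 J1=2 J2=3
P@3,0 dof=1 J1 → L=5 J1=3 J2=3
add link → L=6 J1=3 J2=3
R@0,5 dof=1 J1 → L=6 J1=4 J2=3
P@1,0 dof=1 J1 → L=6 J1=5 J2=3
R@4,5 dof=1 J1 → L=6 J1=6 J2=3
add link → L=7 J1=6 J2=3
P@3,6 dof=1 J1 → L=7 J1=7 J2=3
PS@2,6 dof=2 J2 → L=7 J1=7 J2=4
P@6,1 dof=1 J1 → L=7 J1=8 J2=4
M=3(L−1)−2J1−J2=3·6−2·8−4=-2

M = -2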